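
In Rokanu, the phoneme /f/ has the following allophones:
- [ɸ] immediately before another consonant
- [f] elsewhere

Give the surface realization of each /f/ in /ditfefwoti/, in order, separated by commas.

[f], [ɸ]

Occurrence 1 (position 4): no conditioning environment matches → elsewhere allophone [f].
Occurrence 2 (position 6): immediately before another consonant → [ɸ].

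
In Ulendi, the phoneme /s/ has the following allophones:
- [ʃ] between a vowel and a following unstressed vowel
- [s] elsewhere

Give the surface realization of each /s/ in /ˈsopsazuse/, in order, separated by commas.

[s], [s], [ʃ]

Occurrence 1 (position 1): no conditioning environment matches → elsewhere allophone [s].
Occurrence 2 (position 4): no conditioning environment matches → elsewhere allophone [s].
Occurrence 3 (position 8): between a vowel and a following unstressed vowel → [ʃ].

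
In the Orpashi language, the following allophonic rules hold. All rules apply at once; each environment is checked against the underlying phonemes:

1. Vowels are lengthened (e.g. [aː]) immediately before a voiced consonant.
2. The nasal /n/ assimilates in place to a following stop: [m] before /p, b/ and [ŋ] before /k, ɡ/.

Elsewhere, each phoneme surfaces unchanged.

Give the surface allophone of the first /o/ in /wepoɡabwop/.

/o/ (between /p/ and /ɡ/): before a voiced consonant, so rule 1 applies → [oː].

[oː]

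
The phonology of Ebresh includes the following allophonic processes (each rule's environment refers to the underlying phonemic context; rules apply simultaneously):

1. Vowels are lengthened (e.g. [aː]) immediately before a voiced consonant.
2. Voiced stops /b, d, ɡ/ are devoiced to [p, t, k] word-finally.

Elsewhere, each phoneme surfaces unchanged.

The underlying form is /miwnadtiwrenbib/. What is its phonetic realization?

[miːwnaːdtiːwreːnbiːp]

/m/ — not in any rule's target class → [m].
Rule 1 applies to /i/ (between /m/ and /w/: before a voiced consonant) → [iː].
/w/ (between /i/ and /n/): no rule targets it → [w].
/n/ stays [n].
/a/ (between /n/ and /d/) occurs before a voiced consonant → [aː] by rule 1.
/d/ (between /a/ and /t/) is in the target of rule 2 but the environment (word-finally) is not met → [d].
/t/ stays [t].
/i/ — between /t/ and /w/, before a voiced consonant — surfaces as [iː] (rule 1).
/w/ (between /i/ and /r/): no rule targets it → [w].
/r/ stays [r].
/e/ (between /r/ and /n/) occurs before a voiced consonant → [eː] by rule 1.
/n/ — not in any rule's target class → [n].
/b/ (between /n/ and /i/) fails the environment for rule 2, so it stays [b].
/i/ (between /b/ and /b/) occurs before a voiced consonant → [iː] by rule 1.
/b/ — word-final, word-finally — surfaces as [p] (rule 2).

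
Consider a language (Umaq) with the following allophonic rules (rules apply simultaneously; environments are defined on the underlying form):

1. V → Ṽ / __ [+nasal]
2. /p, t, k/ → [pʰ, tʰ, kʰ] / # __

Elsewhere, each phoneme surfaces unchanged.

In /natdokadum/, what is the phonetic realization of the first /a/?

[a]

/a/ (between /n/ and /t/): rule 1 targets it, but not before a nasal consonant → unchanged [a].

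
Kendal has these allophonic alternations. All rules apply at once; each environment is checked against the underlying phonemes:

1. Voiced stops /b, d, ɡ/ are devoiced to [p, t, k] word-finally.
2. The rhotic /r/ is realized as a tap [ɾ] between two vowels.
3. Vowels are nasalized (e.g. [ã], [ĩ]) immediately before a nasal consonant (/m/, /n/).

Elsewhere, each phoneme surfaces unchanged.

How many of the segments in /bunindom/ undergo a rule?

3

Segments that undergo a rule: /u/ → [ũ] (rule 3); /i/ → [ĩ] (rule 3); /o/ → [õ] (rule 3).
All other segments surface unchanged.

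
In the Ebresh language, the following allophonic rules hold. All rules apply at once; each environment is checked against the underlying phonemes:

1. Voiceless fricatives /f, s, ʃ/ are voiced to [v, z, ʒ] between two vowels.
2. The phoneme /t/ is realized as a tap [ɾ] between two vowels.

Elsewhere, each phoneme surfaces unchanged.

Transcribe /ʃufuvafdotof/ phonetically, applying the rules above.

/ʃ/ (word-initial) is in the target of rule 1 but the environment (between two vowels) is not met → [ʃ].
/u/ stays [u].
/f/ (between /u/ and /u/): between two vowels, so rule 1 applies → [v].
/u/ stays [u].
/v/ (between /u/ and /a/): no rule targets it → [v].
/a/ (between /v/ and /f/): no rule targets it → [a].
/f/ (between /a/ and /d/) fails the environment for rule 1, so it stays [f].
/d/ (between /f/ and /o/) is unaffected → [d].
/o/ (between /d/ and /t/) is unaffected → [o].
/t/ (between /o/ and /o/) occurs between two vowels → [ɾ] by rule 2.
/o/ (between /t/ and /f/): no rule targets it → [o].
/f/ — word-final; rule 1 does not apply here → [f].

[ʃuvuvafdoɾof]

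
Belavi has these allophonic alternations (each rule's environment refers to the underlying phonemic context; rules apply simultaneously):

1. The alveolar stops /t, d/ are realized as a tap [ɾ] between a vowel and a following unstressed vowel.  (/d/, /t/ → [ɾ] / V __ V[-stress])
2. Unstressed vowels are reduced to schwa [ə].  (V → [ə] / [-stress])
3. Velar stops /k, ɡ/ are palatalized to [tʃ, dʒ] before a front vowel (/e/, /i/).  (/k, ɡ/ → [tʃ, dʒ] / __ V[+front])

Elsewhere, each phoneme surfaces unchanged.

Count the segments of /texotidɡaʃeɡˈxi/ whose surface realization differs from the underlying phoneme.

6

Segments that undergo a rule: /e/ → [ə] (rule 2); /o/ → [ə] (rule 2); /t/ → [ɾ] (rule 1); /i/ → [ə] (rule 2); /a/ → [ə] (rule 2); /e/ → [ə] (rule 2).
All other segments surface unchanged.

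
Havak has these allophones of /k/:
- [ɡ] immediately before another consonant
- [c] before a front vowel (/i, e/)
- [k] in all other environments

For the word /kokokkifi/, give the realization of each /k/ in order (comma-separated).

Occurrence 1 (position 1): no conditioning environment matches → elsewhere allophone [k].
Occurrence 2 (position 3): no conditioning environment matches → elsewhere allophone [k].
Occurrence 3 (position 5): immediately before another consonant → [ɡ].
Occurrence 4 (position 6): before a front vowel (/i, e/) → [c].

[k], [k], [ɡ], [c]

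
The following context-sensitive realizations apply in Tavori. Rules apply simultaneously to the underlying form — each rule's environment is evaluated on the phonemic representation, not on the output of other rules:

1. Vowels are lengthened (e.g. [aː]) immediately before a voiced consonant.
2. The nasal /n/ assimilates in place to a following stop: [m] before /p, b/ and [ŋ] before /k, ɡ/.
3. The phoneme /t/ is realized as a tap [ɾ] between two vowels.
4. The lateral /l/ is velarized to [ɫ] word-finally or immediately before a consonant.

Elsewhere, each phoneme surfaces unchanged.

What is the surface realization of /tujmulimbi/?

[tuːjmuːliːmbi]

/t/ (word-initial): rule 3 targets it, but not between two vowels → unchanged [t].
Rule 1 applies to /u/ (between /t/ and /j/: before a voiced consonant) → [uː].
/u/ meets the environment for rule 1 (before a voiced consonant) → [uː].
/l/ (between /u/ and /i/): rule 4 targets it, but not word-finally or immediately before a consonant → unchanged [l].
/i/ meets the environment for rule 1 (before a voiced consonant) → [iː].
/i/ (word-final) fails the environment for rule 1, so it stays [i].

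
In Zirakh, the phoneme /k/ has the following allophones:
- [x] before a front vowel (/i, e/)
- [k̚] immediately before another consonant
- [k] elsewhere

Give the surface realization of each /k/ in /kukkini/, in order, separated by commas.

[k], [k̚], [x]

Occurrence 1 (position 1): no conditioning environment matches → elsewhere allophone [k].
Occurrence 2 (position 3): immediately before another consonant → [k̚].
Occurrence 3 (position 4): before a front vowel (/i, e/) → [x].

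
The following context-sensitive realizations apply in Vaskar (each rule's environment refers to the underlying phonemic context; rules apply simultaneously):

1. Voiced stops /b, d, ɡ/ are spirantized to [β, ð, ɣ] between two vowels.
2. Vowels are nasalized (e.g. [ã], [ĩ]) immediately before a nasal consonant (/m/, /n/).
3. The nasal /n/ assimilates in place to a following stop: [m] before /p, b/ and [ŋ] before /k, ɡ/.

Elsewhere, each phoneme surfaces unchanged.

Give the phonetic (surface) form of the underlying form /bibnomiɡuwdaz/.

[bibnõmiɣuwdaz]

/b/ (word-initial) fails the environment for rule 1, so it stays [b].
/i/ (between /b/ and /b/): rule 2 targets it, but not before a nasal consonant → unchanged [i].
/b/ (between /i/ and /n/) fails the environment for rule 1, so it stays [b].
/n/ (between /b/ and /o/): rule 3 targets it, but not before a labial or velar stop → unchanged [n].
/o/ (between /n/ and /m/) occurs before a nasal consonant → [õ] by rule 2.
/m/ — not in any rule's target class → [m].
/i/ (between /m/ and /ɡ/) is in the target of rule 2 but the environment (before a nasal consonant) is not met → [i].
/ɡ/ — between /i/ and /u/, between two vowels — surfaces as [ɣ] (rule 1).
/u/ — between /ɡ/ and /w/; rule 2 does not apply here → [u].
/w/ (between /u/ and /d/) is unaffected → [w].
/d/ (between /w/ and /a/) is in the target of rule 1 but the environment (between two vowels) is not met → [d].
/a/ (between /d/ and /z/): rule 2 targets it, but not before a nasal consonant → unchanged [a].
/z/ (word-final) is unaffected → [z].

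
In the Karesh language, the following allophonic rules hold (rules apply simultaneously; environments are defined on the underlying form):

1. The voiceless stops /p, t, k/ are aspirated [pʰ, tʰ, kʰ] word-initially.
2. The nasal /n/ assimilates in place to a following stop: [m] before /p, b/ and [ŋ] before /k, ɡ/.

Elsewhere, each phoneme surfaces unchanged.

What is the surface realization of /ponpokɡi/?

[pʰompokɡi]

/p/ meets the environment for rule 1 (word-initially) → [pʰ].
/n/ (between /o/ and /p/): before a labial or velar stop, so rule 2 applies → [m].
/p/ (between /n/ and /o/) is in the target of rule 1 but the environment (word-initially) is not met → [p].
/k/ (between /o/ and /ɡ/) fails the environment for rule 1, so it stays [k].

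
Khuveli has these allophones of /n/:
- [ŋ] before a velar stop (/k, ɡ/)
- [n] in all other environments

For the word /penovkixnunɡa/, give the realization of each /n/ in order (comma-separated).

Occurrence 1 (position 3): no conditioning environment matches → elsewhere allophone [n].
Occurrence 2 (position 9): no conditioning environment matches → elsewhere allophone [n].
Occurrence 3 (position 11): before a velar stop → [ŋ].

[n], [n], [ŋ]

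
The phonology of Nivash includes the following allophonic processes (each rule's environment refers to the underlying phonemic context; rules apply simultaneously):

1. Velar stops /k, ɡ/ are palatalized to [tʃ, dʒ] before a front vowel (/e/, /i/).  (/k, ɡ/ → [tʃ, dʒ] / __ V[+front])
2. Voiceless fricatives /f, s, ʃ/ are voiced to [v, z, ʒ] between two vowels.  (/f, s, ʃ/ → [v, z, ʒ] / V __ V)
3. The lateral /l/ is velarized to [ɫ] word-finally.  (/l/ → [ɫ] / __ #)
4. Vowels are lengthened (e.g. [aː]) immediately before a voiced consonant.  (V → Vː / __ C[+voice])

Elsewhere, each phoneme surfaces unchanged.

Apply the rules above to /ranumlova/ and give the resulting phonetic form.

/r/ — not in any rule's target class → [r].
/a/ (between /r/ and /n/): before a voiced consonant, so rule 4 applies → [aː].
/n/ (between /a/ and /u/): no rule targets it → [n].
Rule 4 applies to /u/ (between /n/ and /m/: before a voiced consonant) → [uː].
/m/ stays [m].
/l/ (between /m/ and /o/): rule 3 targets it, but not word-finally → unchanged [l].
/o/ — between /l/ and /v/, before a voiced consonant — surfaces as [oː] (rule 4).
/v/ stays [v].
/a/ (word-final) fails the environment for rule 4, so it stays [a].

[raːnuːmloːva]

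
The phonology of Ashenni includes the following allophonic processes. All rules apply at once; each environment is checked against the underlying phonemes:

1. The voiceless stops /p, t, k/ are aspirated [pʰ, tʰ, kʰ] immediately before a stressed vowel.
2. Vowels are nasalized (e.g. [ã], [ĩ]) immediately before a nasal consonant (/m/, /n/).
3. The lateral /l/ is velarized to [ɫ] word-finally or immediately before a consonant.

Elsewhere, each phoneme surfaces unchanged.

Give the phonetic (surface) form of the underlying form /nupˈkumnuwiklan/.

[nupˈkʰũmnuwiklãn]

/u/ (between /n/ and /p/) fails the environment for rule 2, so it stays [u].
/p/ (between /u/ and /k/) is in the target of rule 1 but the environment (immediately before a stressed vowel) is not met → [p].
/k/ (between /p/ and /u/) occurs immediately before a stressed vowel → [kʰ] by rule 1.
/u/ — between /k/ and /m/, before a nasal consonant — surfaces as [ũ] (rule 2).
/u/ — between /n/ and /w/; rule 2 does not apply here → [u].
/i/ (between /w/ and /k/) is in the target of rule 2 but the environment (before a nasal consonant) is not met → [i].
/k/ (between /i/ and /l/) is in the target of rule 1 but the environment (immediately before a stressed vowel) is not met → [k].
/l/ (between /k/ and /a/) fails the environment for rule 3, so it stays [l].
/a/ meets the environment for rule 2 (before a nasal consonant) → [ã].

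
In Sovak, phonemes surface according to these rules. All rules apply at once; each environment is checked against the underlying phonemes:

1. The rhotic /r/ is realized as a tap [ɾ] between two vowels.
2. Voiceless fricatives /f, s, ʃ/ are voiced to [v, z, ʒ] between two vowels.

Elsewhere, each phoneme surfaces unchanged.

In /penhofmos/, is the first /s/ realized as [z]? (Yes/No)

No

/s/ (word-final): rule 2 targets it, but not between two vowels → unchanged [s].
The actual realization is [s], not [z].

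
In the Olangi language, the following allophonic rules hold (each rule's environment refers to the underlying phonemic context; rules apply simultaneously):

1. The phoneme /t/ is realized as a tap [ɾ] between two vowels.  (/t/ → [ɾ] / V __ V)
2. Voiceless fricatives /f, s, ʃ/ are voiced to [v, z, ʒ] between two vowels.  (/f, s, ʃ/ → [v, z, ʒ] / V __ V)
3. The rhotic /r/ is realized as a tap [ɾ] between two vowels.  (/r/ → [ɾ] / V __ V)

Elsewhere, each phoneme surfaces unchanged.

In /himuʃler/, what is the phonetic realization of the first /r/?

/r/ (word-final) is in the target of rule 3 but the environment (between two vowels) is not met → [r].

[r]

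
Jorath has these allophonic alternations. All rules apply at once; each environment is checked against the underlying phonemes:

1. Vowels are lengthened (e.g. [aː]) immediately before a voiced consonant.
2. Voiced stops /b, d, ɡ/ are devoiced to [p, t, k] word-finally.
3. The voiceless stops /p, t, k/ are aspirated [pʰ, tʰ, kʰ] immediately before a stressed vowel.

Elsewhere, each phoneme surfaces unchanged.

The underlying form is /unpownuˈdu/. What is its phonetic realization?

[uːnpoːwnuːˈdu]

/u/ (word-initial) occurs before a voiced consonant → [uː] by rule 1.
/n/ (between /u/ and /p/) is unaffected → [n].
/p/ (between /n/ and /o/) is in the target of rule 3 but the environment (immediately before a stressed vowel) is not met → [p].
/o/ meets the environment for rule 1 (before a voiced consonant) → [oː].
/w/ (between /o/ and /n/): no rule targets it → [w].
/n/ stays [n].
Rule 1 applies to /u/ (between /n/ and /d/: before a voiced consonant) → [uː].
/d/ (between /u/ and /u/): rule 2 targets it, but not word-finally → unchanged [d].
/u/ (word-final) fails the environment for rule 1, so it stays [u].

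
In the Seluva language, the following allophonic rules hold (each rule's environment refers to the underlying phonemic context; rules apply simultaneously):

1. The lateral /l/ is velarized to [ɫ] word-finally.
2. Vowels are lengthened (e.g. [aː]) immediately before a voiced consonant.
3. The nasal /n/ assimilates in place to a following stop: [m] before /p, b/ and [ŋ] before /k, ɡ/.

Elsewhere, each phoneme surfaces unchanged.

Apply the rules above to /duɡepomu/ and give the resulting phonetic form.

/d/ — not in any rule's target class → [d].
/u/ (between /d/ and /ɡ/): before a voiced consonant, so rule 2 applies → [uː].
/ɡ/ (between /u/ and /e/) is unaffected → [ɡ].
/e/ (between /ɡ/ and /p/): rule 2 targets it, but not before a voiced consonant → unchanged [e].
/p/ — not in any rule's target class → [p].
/o/ — between /p/ and /m/, before a voiced consonant — surfaces as [oː] (rule 2).
/m/ (between /o/ and /u/): no rule targets it → [m].
/u/ (word-final) is in the target of rule 2 but the environment (before a voiced consonant) is not met → [u].

[duːɡepoːmu]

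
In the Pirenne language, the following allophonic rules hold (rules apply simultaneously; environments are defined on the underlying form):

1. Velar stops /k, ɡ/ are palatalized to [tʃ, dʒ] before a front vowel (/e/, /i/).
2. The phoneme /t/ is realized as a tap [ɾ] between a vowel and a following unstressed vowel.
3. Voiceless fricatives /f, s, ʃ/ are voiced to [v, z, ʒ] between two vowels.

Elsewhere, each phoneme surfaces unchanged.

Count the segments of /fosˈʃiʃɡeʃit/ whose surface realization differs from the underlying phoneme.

Segments that undergo a rule: /ɡ/ → [dʒ] (rule 1); /ʃ/ → [ʒ] (rule 3).
All other segments surface unchanged.

2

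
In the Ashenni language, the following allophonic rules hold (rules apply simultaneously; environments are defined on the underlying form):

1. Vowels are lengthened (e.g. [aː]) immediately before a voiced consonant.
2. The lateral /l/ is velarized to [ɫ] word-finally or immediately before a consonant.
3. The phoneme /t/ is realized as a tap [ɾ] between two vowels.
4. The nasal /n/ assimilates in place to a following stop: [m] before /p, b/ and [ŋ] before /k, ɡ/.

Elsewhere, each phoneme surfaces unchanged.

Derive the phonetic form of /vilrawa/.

/v/ (word-initial): no rule targets it → [v].
/i/ — between /v/ and /l/, before a voiced consonant — surfaces as [iː] (rule 1).
/l/ — between /i/ and /r/, word-finally or immediately before a consonant — surfaces as [ɫ] (rule 2).
/r/ (between /l/ and /a/) is unaffected → [r].
/a/ — between /r/ and /w/, before a voiced consonant — surfaces as [aː] (rule 1).
/w/ stays [w].
/a/ — word-final; rule 1 does not apply here → [a].

[viːɫraːwa]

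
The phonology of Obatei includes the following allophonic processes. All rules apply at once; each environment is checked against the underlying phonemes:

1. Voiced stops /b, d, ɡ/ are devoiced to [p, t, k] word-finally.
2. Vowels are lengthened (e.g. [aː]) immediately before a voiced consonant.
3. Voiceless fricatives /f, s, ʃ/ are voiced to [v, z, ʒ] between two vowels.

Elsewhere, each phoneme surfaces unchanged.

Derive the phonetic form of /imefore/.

Rule 2 applies to /i/ (word-initial: before a voiced consonant) → [iː].
/m/ stays [m].
/e/ (between /m/ and /f/) fails the environment for rule 2, so it stays [e].
/f/ (between /e/ and /o/): between two vowels, so rule 3 applies → [v].
/o/ (between /f/ and /r/) occurs before a voiced consonant → [oː] by rule 2.
/r/ (between /o/ and /e/): no rule targets it → [r].
/e/ (word-final) fails the environment for rule 2, so it stays [e].

[iːmevoːre]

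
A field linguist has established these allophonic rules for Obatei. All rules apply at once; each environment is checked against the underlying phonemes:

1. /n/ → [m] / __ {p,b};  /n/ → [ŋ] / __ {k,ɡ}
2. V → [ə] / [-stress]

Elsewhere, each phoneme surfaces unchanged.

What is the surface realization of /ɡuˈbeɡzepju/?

[ɡəˈbeɡzəpjə]

/u/ (between /ɡ/ and /b/): in an unstressed syllable, so rule 2 applies → [ə].
/e/ (between /b/ and /ɡ/) is in the target of rule 2 but the environment (in an unstressed syllable) is not met → [e].
/e/ — between /z/ and /p/, in an unstressed syllable — surfaces as [ə] (rule 2).
/u/ (word-final) occurs in an unstressed syllable → [ə] by rule 2.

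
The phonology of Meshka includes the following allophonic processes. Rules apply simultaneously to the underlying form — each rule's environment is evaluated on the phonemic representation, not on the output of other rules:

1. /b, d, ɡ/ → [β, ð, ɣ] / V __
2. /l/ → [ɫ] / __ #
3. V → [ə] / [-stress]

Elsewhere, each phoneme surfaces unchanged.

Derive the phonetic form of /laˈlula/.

/l/ — word-initial; rule 2 does not apply here → [l].
/a/ — between /l/ and /l/, in an unstressed syllable — surfaces as [ə] (rule 3).
/l/ — between /a/ and /u/; rule 2 does not apply here → [l].
/u/ (between /l/ and /l/): rule 3 targets it, but not in an unstressed syllable → unchanged [u].
/l/ — between /u/ and /a/; rule 2 does not apply here → [l].
/a/ (word-final): in an unstressed syllable, so rule 3 applies → [ə].

[ləˈlulə]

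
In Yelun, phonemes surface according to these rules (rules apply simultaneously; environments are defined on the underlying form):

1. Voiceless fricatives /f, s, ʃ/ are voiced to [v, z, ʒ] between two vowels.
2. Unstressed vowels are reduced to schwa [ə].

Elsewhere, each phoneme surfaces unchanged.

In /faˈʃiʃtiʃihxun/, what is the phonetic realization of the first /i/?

[i]

/i/ — between /ʃ/ and /ʃ/; rule 2 does not apply here → [i].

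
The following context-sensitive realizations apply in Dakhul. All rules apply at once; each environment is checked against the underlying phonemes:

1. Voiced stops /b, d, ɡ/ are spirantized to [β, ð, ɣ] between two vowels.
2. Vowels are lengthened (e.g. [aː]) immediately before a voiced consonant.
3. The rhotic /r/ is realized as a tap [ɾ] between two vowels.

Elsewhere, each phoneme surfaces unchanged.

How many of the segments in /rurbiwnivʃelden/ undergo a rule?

Segments that undergo a rule: /u/ → [uː] (rule 2); /i/ → [iː] (rule 2); /i/ → [iː] (rule 2); /e/ → [eː] (rule 2); /e/ → [eː] (rule 2).
All other segments surface unchanged.

5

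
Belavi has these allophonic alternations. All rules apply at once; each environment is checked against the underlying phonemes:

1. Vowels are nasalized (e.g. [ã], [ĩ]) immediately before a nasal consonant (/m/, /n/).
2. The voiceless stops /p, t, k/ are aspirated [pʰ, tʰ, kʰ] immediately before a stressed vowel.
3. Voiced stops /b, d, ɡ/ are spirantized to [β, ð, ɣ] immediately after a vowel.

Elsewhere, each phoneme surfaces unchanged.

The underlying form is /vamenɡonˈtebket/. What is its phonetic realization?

/v/ (word-initial) is unaffected → [v].
/a/ (between /v/ and /m/): before a nasal consonant, so rule 1 applies → [ã].
/m/ (between /a/ and /e/) is unaffected → [m].
/e/ (between /m/ and /n/): before a nasal consonant, so rule 1 applies → [ẽ].
/n/ (between /e/ and /ɡ/) is unaffected → [n].
/ɡ/ (between /n/ and /o/): rule 3 targets it, but not immediately after a vowel → unchanged [ɡ].
/o/ meets the environment for rule 1 (before a nasal consonant) → [õ].
/n/ (between /o/ and /t/): no rule targets it → [n].
/t/ (between /n/ and /e/) occurs immediately before a stressed vowel → [tʰ] by rule 2.
/e/ (between /t/ and /b/) fails the environment for rule 1, so it stays [e].
/b/ — between /e/ and /k/, immediately after a vowel — surfaces as [β] (rule 3).
/k/ (between /b/ and /e/) fails the environment for rule 2, so it stays [k].
/e/ (between /k/ and /t/) fails the environment for rule 1, so it stays [e].
/t/ (word-final) fails the environment for rule 2, so it stays [t].

[vãmẽnɡõnˈtʰeβket]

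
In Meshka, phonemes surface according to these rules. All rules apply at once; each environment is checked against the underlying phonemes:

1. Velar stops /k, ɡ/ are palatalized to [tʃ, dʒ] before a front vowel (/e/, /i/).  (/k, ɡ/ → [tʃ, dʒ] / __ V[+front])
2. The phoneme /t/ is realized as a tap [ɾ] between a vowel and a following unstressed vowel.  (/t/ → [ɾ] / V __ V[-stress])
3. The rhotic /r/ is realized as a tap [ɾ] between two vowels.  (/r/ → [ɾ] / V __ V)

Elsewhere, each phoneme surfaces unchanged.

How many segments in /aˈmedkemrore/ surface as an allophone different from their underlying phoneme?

Segments that undergo a rule: /k/ → [tʃ] (rule 1); /r/ → [ɾ] (rule 3).
All other segments surface unchanged.

2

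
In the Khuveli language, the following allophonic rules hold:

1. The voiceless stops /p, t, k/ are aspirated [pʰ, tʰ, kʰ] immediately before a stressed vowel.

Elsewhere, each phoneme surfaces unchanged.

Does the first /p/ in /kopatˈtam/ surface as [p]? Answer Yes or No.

/p/ (between /o/ and /a/) fails the environment for rule 1, so it stays [p].
The actual realization is [p], which matches [p].

Yes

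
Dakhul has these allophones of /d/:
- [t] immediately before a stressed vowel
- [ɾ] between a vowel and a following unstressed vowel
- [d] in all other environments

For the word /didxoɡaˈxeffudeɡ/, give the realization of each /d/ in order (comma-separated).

Occurrence 1 (position 1): no conditioning environment matches → elsewhere allophone [d].
Occurrence 2 (position 3): no conditioning environment matches → elsewhere allophone [d].
Occurrence 3 (position 13): between a vowel and a following unstressed vowel → [ɾ].

[d], [d], [ɾ]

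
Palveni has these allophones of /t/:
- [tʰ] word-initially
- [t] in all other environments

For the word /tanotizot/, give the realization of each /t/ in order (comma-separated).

[tʰ], [t], [t]

Occurrence 1 (position 1): word-initially → [tʰ].
Occurrence 2 (position 5): no conditioning environment matches → elsewhere allophone [t].
Occurrence 3 (position 9): no conditioning environment matches → elsewhere allophone [t].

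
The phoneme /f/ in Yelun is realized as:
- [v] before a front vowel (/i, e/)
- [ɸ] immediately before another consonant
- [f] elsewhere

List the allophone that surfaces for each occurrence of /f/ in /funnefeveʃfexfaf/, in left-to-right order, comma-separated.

Occurrence 1 (position 1): no conditioning environment matches → elsewhere allophone [f].
Occurrence 2 (position 6): before a front vowel (/i, e/) → [v].
Occurrence 3 (position 11): before a front vowel (/i, e/) → [v].
Occurrence 4 (position 14): no conditioning environment matches → elsewhere allophone [f].
Occurrence 5 (position 16): no conditioning environment matches → elsewhere allophone [f].

[f], [v], [v], [f], [f]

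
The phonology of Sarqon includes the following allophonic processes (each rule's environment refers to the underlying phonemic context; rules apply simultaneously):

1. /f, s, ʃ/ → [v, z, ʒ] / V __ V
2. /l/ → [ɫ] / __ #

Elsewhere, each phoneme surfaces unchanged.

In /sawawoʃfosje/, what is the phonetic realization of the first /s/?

/s/ — word-initial; rule 1 does not apply here → [s].

[s]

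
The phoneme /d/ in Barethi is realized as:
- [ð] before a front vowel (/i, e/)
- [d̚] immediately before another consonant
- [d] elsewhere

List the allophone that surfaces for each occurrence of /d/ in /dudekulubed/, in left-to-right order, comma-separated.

[d], [ð], [d]

Occurrence 1 (position 1): no conditioning environment matches → elsewhere allophone [d].
Occurrence 2 (position 3): before a front vowel (/i, e/) → [ð].
Occurrence 3 (position 11): no conditioning environment matches → elsewhere allophone [d].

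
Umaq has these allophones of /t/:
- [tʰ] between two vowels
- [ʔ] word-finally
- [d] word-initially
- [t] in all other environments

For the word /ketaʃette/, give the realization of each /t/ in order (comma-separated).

[tʰ], [t], [t]

Occurrence 1 (position 3): between two vowels → [tʰ].
Occurrence 2 (position 7): no conditioning environment matches → elsewhere allophone [t].
Occurrence 3 (position 8): no conditioning environment matches → elsewhere allophone [t].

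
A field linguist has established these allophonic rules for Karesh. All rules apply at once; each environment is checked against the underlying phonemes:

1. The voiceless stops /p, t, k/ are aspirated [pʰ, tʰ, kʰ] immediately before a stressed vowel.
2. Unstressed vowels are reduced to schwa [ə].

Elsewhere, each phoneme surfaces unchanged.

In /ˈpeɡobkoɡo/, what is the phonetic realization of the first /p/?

/p/ meets the environment for rule 1 (immediately before a stressed vowel) → [pʰ].

[pʰ]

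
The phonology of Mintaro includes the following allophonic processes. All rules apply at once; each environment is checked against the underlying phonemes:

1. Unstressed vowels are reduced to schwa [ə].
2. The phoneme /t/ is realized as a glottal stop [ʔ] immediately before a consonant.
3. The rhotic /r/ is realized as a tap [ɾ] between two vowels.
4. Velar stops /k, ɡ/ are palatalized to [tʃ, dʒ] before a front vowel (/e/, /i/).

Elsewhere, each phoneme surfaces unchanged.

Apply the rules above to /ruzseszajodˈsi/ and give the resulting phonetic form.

[rəzsəszəjədˈsi]

/r/ (word-initial) fails the environment for rule 3, so it stays [r].
/u/ (between /r/ and /z/): in an unstressed syllable, so rule 1 applies → [ə].
Rule 1 applies to /e/ (between /s/ and /s/: in an unstressed syllable) → [ə].
Rule 1 applies to /a/ (between /z/ and /j/: in an unstressed syllable) → [ə].
/o/ meets the environment for rule 1 (in an unstressed syllable) → [ə].
/i/ — word-final; rule 1 does not apply here → [i].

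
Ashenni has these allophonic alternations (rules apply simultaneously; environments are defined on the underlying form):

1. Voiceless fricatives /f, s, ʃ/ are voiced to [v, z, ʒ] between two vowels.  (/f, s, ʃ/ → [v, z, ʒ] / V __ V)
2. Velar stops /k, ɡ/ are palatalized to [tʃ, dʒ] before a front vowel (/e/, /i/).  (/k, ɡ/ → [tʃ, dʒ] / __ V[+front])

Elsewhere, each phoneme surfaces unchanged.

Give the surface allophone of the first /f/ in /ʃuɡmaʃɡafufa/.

/f/ (between /a/ and /u/) occurs between two vowels → [v] by rule 1.

[v]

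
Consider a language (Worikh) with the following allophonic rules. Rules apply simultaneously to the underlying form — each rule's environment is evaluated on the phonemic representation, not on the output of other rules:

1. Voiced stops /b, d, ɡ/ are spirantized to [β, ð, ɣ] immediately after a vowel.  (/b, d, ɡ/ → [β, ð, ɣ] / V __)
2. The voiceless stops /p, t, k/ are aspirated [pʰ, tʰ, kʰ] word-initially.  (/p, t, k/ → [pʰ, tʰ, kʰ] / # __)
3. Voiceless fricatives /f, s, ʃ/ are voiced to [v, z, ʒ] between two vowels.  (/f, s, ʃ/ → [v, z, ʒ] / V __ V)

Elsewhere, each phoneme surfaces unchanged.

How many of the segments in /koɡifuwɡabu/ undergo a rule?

4

Segments that undergo a rule: /k/ → [kʰ] (rule 2); /ɡ/ → [ɣ] (rule 1); /f/ → [v] (rule 3); /b/ → [β] (rule 1).
All other segments surface unchanged.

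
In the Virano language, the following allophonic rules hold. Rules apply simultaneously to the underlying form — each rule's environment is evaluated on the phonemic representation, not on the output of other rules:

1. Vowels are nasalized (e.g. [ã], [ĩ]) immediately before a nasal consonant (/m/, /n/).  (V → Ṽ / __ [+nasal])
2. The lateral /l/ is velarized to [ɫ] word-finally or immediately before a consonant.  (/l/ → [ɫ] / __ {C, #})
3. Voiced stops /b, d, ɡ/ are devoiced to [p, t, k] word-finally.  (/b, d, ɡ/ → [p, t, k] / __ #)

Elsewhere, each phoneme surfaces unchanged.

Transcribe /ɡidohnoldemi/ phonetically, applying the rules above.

/ɡ/ — word-initial; rule 3 does not apply here → [ɡ].
/i/ (between /ɡ/ and /d/) is in the target of rule 1 but the environment (before a nasal consonant) is not met → [i].
/d/ — between /i/ and /o/; rule 3 does not apply here → [d].
/o/ (between /d/ and /h/): rule 1 targets it, but not before a nasal consonant → unchanged [o].
/h/ — not in any rule's target class → [h].
/n/ (between /h/ and /o/) is unaffected → [n].
/o/ (between /n/ and /l/): rule 1 targets it, but not before a nasal consonant → unchanged [o].
/l/ — between /o/ and /d/, word-finally or immediately before a consonant — surfaces as [ɫ] (rule 2).
/d/ (between /l/ and /e/): rule 3 targets it, but not word-finally → unchanged [d].
Rule 1 applies to /e/ (between /d/ and /m/: before a nasal consonant) → [ẽ].
/m/ — not in any rule's target class → [m].
/i/ (word-final) fails the environment for rule 1, so it stays [i].

[ɡidohnoɫdẽmi]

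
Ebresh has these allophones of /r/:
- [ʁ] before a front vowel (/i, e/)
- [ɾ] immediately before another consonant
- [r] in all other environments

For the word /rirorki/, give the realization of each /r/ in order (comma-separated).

[ʁ], [r], [ɾ]

Occurrence 1 (position 1): before a front vowel (/i, e/) → [ʁ].
Occurrence 2 (position 3): no conditioning environment matches → elsewhere allophone [r].
Occurrence 3 (position 5): immediately before another consonant → [ɾ].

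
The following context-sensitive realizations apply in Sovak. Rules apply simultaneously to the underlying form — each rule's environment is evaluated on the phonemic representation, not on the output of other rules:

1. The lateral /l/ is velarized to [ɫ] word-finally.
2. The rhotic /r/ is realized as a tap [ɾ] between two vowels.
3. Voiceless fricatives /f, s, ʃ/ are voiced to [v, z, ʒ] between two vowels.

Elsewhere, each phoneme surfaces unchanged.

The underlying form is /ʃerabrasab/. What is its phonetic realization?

/ʃ/ — word-initial; rule 3 does not apply here → [ʃ].
/e/ (between /ʃ/ and /r/) is unaffected → [e].
/r/ meets the environment for rule 2 (between two vowels) → [ɾ].
/a/ stays [a].
/b/ (between /a/ and /r/): no rule targets it → [b].
/r/ — between /b/ and /a/; rule 2 does not apply here → [r].
/a/ stays [a].
Rule 3 applies to /s/ (between /a/ and /a/: between two vowels) → [z].
/a/ (between /s/ and /b/) is unaffected → [a].
/b/ (word-final) is unaffected → [b].

[ʃeɾabrazab]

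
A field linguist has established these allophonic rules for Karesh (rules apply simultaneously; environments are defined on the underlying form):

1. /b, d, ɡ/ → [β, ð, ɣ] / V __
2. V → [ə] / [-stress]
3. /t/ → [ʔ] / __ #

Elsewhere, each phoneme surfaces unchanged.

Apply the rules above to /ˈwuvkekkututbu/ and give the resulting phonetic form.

/u/ — between /w/ and /v/; rule 2 does not apply here → [u].
Rule 2 applies to /e/ (between /k/ and /k/: in an unstressed syllable) → [ə].
/u/ meets the environment for rule 2 (in an unstressed syllable) → [ə].
/t/ (between /u/ and /u/): rule 3 targets it, but not word-finally → unchanged [t].
/u/ (between /t/ and /t/) occurs in an unstressed syllable → [ə] by rule 2.
/t/ (between /u/ and /b/) is in the target of rule 3 but the environment (word-finally) is not met → [t].
/b/ — between /t/ and /u/; rule 1 does not apply here → [b].
/u/ — word-final, in an unstressed syllable — surfaces as [ə] (rule 2).

[ˈwuvkəkkətətbə]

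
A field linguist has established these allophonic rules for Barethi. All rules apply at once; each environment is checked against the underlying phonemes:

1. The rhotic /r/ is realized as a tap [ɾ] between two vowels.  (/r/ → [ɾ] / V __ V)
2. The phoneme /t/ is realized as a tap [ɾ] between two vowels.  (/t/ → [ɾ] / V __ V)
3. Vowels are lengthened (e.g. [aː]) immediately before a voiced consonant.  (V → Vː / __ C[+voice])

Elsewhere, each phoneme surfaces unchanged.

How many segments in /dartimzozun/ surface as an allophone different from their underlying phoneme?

Segments that undergo a rule: /a/ → [aː] (rule 3); /i/ → [iː] (rule 3); /o/ → [oː] (rule 3); /u/ → [uː] (rule 3).
All other segments surface unchanged.

4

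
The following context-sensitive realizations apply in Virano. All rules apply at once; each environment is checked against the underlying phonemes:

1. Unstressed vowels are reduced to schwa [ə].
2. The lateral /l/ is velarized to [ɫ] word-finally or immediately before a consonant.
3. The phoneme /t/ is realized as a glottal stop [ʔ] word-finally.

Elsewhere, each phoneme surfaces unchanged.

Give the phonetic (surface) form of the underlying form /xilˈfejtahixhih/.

/x/ (word-initial) is unaffected → [x].
/i/ (between /x/ and /l/) occurs in an unstressed syllable → [ə] by rule 1.
/l/ meets the environment for rule 2 (word-finally or immediately before a consonant) → [ɫ].
/f/ — not in any rule's target class → [f].
/e/ (between /f/ and /j/): rule 1 targets it, but not in an unstressed syllable → unchanged [e].
/j/ stays [j].
/t/ (between /j/ and /a/) fails the environment for rule 3, so it stays [t].
/a/ (between /t/ and /h/): in an unstressed syllable, so rule 1 applies → [ə].
/h/ stays [h].
/i/ — between /h/ and /x/, in an unstressed syllable — surfaces as [ə] (rule 1).
/x/ (between /i/ and /h/): no rule targets it → [x].
/h/ (between /x/ and /i/) is unaffected → [h].
/i/ meets the environment for rule 1 (in an unstressed syllable) → [ə].
/h/ — not in any rule's target class → [h].

[xəɫˈfejtəhəxhəh]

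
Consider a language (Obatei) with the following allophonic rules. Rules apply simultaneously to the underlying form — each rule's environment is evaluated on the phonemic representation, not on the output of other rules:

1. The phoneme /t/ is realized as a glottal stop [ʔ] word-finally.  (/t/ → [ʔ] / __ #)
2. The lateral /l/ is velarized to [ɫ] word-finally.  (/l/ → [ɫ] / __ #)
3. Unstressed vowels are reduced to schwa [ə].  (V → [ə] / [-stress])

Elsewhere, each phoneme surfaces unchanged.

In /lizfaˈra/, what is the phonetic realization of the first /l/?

[l]

/l/ — word-initial; rule 2 does not apply here → [l].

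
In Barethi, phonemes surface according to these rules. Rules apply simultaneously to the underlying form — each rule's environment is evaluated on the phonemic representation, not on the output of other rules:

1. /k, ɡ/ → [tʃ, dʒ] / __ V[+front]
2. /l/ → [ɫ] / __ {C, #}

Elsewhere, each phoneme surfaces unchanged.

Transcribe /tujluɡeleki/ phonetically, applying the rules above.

/t/ (word-initial): no rule targets it → [t].
/u/ — not in any rule's target class → [u].
/j/ stays [j].
/l/ — between /j/ and /u/; rule 2 does not apply here → [l].
/u/ (between /l/ and /ɡ/): no rule targets it → [u].
/ɡ/ (between /u/ and /e/) occurs before a front vowel → [dʒ] by rule 1.
/e/ (between /ɡ/ and /l/): no rule targets it → [e].
/l/ (between /e/ and /e/): rule 2 targets it, but not word-finally or immediately before a consonant → unchanged [l].
/e/ — not in any rule's target class → [e].
Rule 1 applies to /k/ (between /e/ and /i/: before a front vowel) → [tʃ].
/i/ (word-final): no rule targets it → [i].

[tujludʒeletʃi]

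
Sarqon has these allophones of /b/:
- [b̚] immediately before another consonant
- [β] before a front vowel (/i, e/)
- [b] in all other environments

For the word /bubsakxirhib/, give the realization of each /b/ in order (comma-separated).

[b], [b̚], [b]

Occurrence 1 (position 1): no conditioning environment matches → elsewhere allophone [b].
Occurrence 2 (position 3): immediately before another consonant → [b̚].
Occurrence 3 (position 12): no conditioning environment matches → elsewhere allophone [b].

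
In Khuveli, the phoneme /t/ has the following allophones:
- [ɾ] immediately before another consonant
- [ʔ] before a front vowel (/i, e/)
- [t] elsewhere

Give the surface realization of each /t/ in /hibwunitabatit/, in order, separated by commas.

[t], [ʔ], [t]

Occurrence 1 (position 8): no conditioning environment matches → elsewhere allophone [t].
Occurrence 2 (position 12): before a front vowel (/i, e/) → [ʔ].
Occurrence 3 (position 14): no conditioning environment matches → elsewhere allophone [t].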